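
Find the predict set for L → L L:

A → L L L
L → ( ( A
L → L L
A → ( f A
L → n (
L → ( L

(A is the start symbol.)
PREDICT(L → L L) = (FIRST(RHS) \ {ε}) ∪ (FOLLOW(L) if ε ∈ FIRST(RHS), i.e. RHS ⇒* ε)
FIRST(L) = { '(', 'n' }
FIRST(L L) = { '(', 'n' }
ε ∉ FIRST(L L), so FOLLOW(L) is not added.
PREDICT(L → L L) = { '(', 'n' }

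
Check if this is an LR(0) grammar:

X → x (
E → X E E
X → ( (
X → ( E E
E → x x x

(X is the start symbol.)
A grammar is LR(0) if no state in the canonical LR(0) collection has:
  - both a shift item (dot before a terminal) and a complete item (shift-reduce conflict), or
  - two or more complete items (reduce-reduce conflict; the accept item [X' → X .] counts as a complete item here).

Augment with X' → X and build the canonical LR(0) collection (I0 = CLOSURE({[X' → . X]}), then GOTO on every symbol after a dot until no new states appear). It has 14 states:
  I0: { [X → . ( (], [X → . ( E E], [X → . x (], [X' → . X] }  — shift
  I1: { [E → . X E E], [E → . x x x], [X → ( . (], [X → ( . E E], [X → . ( (], [X → . ( E E], [X → . x (] }  — shift
  I2: { [X' → X .] }  — accept
  I3: { [X → x . (] }  — shift
  I4: { [X → x ( .] }  — reduce
  I5: { [E → . X E E], [E → . x x x], [X → ( ( .], [X → ( . (], [X → ( . E E], [X → . ( (], [X → . ( E E], [X → . x (] }  — shift, reduce
  I6: { [E → . X E E], [E → . x x x], [X → ( E . E], [X → . ( (], [X → . ( E E], [X → . x (] }  — shift
  I7: { [E → . X E E], [E → . x x x], [E → X . E E], [X → . ( (], [X → . ( E E], [X → . x (] }  — shift
  I8: { [E → x . x x], [X → x . (] }  — shift
  I9: { [E → x x . x] }  — shift
  I10: { [E → x x x .] }  — reduce
  I11: { [E → . X E E], [E → . x x x], [E → X E . E], [X → . ( (], [X → . ( E E], [X → . x (] }  — shift
  I12: { [E → X E E .] }  — reduce
  I13: { [X → ( E E .] }  — reduce

Conflict in state I5:
  Shift-reduce conflict between [X → ( ( .] and [E → . x x x]
So the grammar is NOT LR(0).

Answer: No. Shift-reduce conflict between [X → ( ( .] and [E → . x x x]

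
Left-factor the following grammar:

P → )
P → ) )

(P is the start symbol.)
P → ) P'
P' → ε
P' → )

Left-factoring transforms A → αβ₁ | αβ₂ into A → αA' and A' → β₁ | β₂
(α is the longest common prefix among the alternatives). Repeat until
no nonterminal has two alternatives with a common prefix.

Round 1: P has alternatives sharing prefix ')'. Introduce P': P → ) P'
  Add: P' → ε
  Add: P' → )

No remaining common prefixes — done.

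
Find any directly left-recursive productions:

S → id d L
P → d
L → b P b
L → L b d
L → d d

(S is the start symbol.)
Direct left recursion occurs when N → N α for some non-terminal N (the right-hand side begins with the left-hand side itself).

S → id d L: starts with id
P → d: starts with d
L → b P b: starts with b
L → L b d: LEFT RECURSIVE (starts with L)
L → d d: starts with d

The grammar has direct left recursion on: L.

Answer: Yes, L is left-recursive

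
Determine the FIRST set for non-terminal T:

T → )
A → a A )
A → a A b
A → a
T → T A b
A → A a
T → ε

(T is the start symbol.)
{ ')', 'a', ε }

To compute FIRST(T), examine every production with T on the left-hand side, reading each right-hand side left to right until a non-nullable symbol is reached.

FIRST sets of the other non-terminals involved (by the same procedure, iterated to a fixed point):
  FIRST(A) = { 'a' }

From T → ):
  - ')' is a terminal: add ')' and stop
From T → T A b:
  - T is the symbol being defined: contributes nothing new
    T is nullable, so continue to the next symbol
  - A is a non-terminal: add FIRST(A) \ {ε} = { 'a' }
    A is not nullable, so stop
From T → ε:
  - ε-production, so ε ∈ FIRST(T)

Collecting: FIRST(T) = { ')', 'a', ε }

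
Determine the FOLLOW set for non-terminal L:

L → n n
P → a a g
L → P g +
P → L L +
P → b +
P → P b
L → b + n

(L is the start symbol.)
{ $, '+', 'a', 'b', 'n' }

L is the start symbol, so $ ∈ FOLLOW(L).
In P → L L +: L is followed by L '+', add FIRST(L '+') \ {ε} = { 'a', 'b', 'n' }
In P → L L +: L is followed by '+', add FIRST('+') \ {ε} = { '+' }

Taking the union: FOLLOW(L) = { $, '+', 'a', 'b', 'n' }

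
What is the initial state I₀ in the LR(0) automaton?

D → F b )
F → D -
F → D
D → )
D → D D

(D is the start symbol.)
{ [D → . )], [D → . D D], [D → . F b )], [D' → . D], [F → . D -], [F → . D] }

First, augment the grammar with D' → D
I₀ = CLOSURE({ [D' → . D] }):
  [D' → . D] has the dot before D: add [D → . F b )], [D → . )], [D → . D D]
  [D → . F b )] has the dot before F: add [F → . D -], [F → . D]
No further items can be added.

I₀ = { [D → . )], [D → . D D], [D → . F b )], [D' → . D], [F → . D -], [F → . D] }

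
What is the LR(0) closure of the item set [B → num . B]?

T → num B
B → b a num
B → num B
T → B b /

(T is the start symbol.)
{ [B → . b a num], [B → . num B], [B → num . B] }

To compute CLOSURE, for each item [A → α.Bβ] where B is a non-terminal, add [B → .γ] for all productions B → γ; repeat for the newly added items until nothing changes.

Start with: [B → num . B]
  [B → num . B] has the dot before B: add [B → . b a num], [B → . num B]
No further items can be added.

CLOSURE = { [B → . b a num], [B → . num B], [B → num . B] }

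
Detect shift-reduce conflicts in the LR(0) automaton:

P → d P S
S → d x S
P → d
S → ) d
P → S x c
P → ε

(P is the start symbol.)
Yes — I0: [P → .] vs [P → . d]; I4: [P → .] vs [P → . d]

A shift-reduce conflict occurs when an LR(0) state has both:
  - a complete (reduce) item [A → α .] (dot at the end), and
  - a shift item [B → β . c γ] (dot before a terminal).

Augment with P' → P and build the canonical LR(0) collection (I0 = CLOSURE({[P' → . P]}), then GOTO on every symbol after a dot until no new states appear). It has 13 states:
  I0: { [P → . S x c], [P → . d P S], [P → . d], [P → .], [P' → . P], [S → . ) d], [S → . d x S] }  — shift, reduce
  I1: { [S → ) . d] }  — shift
  I2: { [P' → P .] }  — accept
  I3: { [P → S . x c] }  — shift
  I4: { [P → . S x c], [P → . d P S], [P → . d], [P → .], [P → d . P S], [P → d .], [S → . ) d], [S → . d x S], [S → d . x S] }  — shift, 2 reduces
  I5: { [P → d P . S], [S → . ) d], [S → . d x S] }  — shift
  I6: { [S → . ) d], [S → . d x S], [S → d x . S] }  — shift
  I7: { [S → d x S .] }  — reduce
  I8: { [S → d . x S] }  — shift
  I9: { [P → d P S .] }  — reduce
  I10: { [P → S x . c] }  — shift
  I11: { [P → S x c .] }  — reduce
  I12: { [S → ) d .] }  — reduce

I0 contains reduce item [P → .] and shift items [P → . d], [P → . d P S], [S → . ) d], [S → . d x S] — shift-reduce conflict.
I4 contains reduce items [P → .], [P → d .] and shift items [P → . d], [P → . d P S], [S → . ) d], [S → . d x S], [S → d . x S] — shift-reduce conflict.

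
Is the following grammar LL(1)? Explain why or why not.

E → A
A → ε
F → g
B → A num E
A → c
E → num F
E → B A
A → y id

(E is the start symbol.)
No. Predict set conflict for E: { 'c', 'y' }

A grammar is LL(1) if for each non-terminal N with multiple productions, the predict sets of those productions are pairwise disjoint, where PREDICT(N → α) = (FIRST(α) \ {ε}) ∪ (FOLLOW(N) if α ⇒* ε).

Relevant sets:
  FIRST(A) = { 'c', 'y', ε }
  FIRST(B) = { 'c', 'num', 'y' }
  FOLLOW(E) = { $, 'c', 'y' }
  FOLLOW(A) = { $, 'c', 'num', 'y' }

For E:
  PREDICT(E → A) = { $, 'c', 'y' }
  PREDICT(E → num F) = { 'num' }
  PREDICT(E → B A) = { 'c', 'num', 'y' }
For A:
  PREDICT(A → ε) = { $, 'c', 'num', 'y' }
  PREDICT(A → c) = { 'c' }
  PREDICT(A → y id) = { 'y' }
F, B have a single production, so nothing to check there.

Conflict found: Predict set conflict for E: { 'c', 'y' }
The grammar is NOT LL(1).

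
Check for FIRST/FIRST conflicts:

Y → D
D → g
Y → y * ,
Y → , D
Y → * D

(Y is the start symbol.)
FIRST sets of the non-terminals at (or reachable through a nullable prefix from) the front of some alternative:
  FIRST(D) = { 'g' }

Productions for Y:
  Y → D: FIRST = { 'g' }
  Y → y * ,: FIRST = { 'y' }
  Y → , D: FIRST = { ',' }
  Y → * D: FIRST = { '*' }
D has only one production, so no FIRST/FIRST conflict is possible there.

All alternatives of each non-terminal have pairwise disjoint FIRST sets.

Answer: No FIRST/FIRST conflicts.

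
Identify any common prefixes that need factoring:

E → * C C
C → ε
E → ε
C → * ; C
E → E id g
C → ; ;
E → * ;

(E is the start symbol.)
Left-factoring is needed when two productions for the same non-terminal
share a common prefix on the right-hand side.

Productions for E:
  E → * C C
  E → ε
  E → E id g
  E → * ;
Productions for C:
  C → ε
  C → * ; C
  C → ; ;

Found common prefix '*' in productions for E

Answer: Yes, E has productions with common prefix '*'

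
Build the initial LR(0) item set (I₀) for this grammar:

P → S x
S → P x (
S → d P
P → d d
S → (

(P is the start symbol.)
{ [P → . S x], [P → . d d], [P' → . P], [S → . (], [S → . P x (], [S → . d P] }

First, augment the grammar with P' → P
I₀ = CLOSURE({ [P' → . P] }):
  [P' → . P] has the dot before P: add [P → . S x], [P → . d d]
  [P → . S x] has the dot before S: add [S → . P x (], [S → . d P], [S → . (]
No further items can be added.

I₀ = { [P → . S x], [P → . d d], [P' → . P], [S → . (], [S → . P x (], [S → . d P] }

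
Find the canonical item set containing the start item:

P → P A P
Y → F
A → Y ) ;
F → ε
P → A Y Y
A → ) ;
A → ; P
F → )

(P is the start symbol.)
{ [A → . ) ;], [A → . ; P], [A → . Y ) ;], [F → . )], [F → .], [P → . A Y Y], [P → . P A P], [P' → . P], [Y → . F] }

First, augment the grammar with P' → P
I₀ = CLOSURE({ [P' → . P] }):
  [P' → . P] has the dot before P: add [P → . P A P], [P → . A Y Y]
  [P → . A Y Y] has the dot before A: add [A → . Y ) ;], [A → . ) ;], [A → . ; P]
  [A → . Y ) ;] has the dot before Y: add [Y → . F]
  [Y → . F] has the dot before F: add [F → .], [F → . )]
No further items can be added.

I₀ = { [A → . ) ;], [A → . ; P], [A → . Y ) ;], [F → . )], [F → .], [P → . A Y Y], [P → . P A P], [P' → . P], [Y → . F] }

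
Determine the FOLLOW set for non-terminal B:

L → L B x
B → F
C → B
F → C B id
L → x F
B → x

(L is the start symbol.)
{ 'id', 'x' }

To compute FOLLOW(B), find every occurrence of B on a right-hand side N → α B β: add FIRST(β) \ {ε}, and if β is empty or nullable also add FOLLOW(N). Iterate to a fixed point.

In L → L B x: B is followed by x, add FIRST(x) \ {ε} = { 'x' }
In C → B: B is at the end, add FOLLOW(C)
In F → C B id: B is followed by id, add FIRST(id) \ {ε} = { 'id' }

The FOLLOW sets referred to above (computed the same way, to a fixed point):
  FOLLOW(C) = { 'x' }

Taking the union: FOLLOW(B) = { 'id', 'x' }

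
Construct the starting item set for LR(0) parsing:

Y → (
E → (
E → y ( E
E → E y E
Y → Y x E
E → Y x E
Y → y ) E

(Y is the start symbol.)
First, augment the grammar with Y' → Y
I₀ = CLOSURE({ [Y' → . Y] }):
  [Y' → . Y] has the dot before Y: add [Y → . (], [Y → . Y x E], [Y → . y ) E]
No further items can be added.

I₀ = { [Y → . (], [Y → . Y x E], [Y → . y ) E], [Y' → . Y] }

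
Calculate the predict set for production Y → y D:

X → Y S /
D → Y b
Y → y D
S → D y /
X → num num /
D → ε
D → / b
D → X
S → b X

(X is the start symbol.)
PREDICT(Y → y D) = (FIRST(RHS) \ {ε}) ∪ (FOLLOW(Y) if ε ∈ FIRST(RHS), i.e. RHS ⇒* ε)
FIRST(y D) = { 'y' }
ε ∉ FIRST(y D), so FOLLOW(Y) is not added.
PREDICT(Y → y D) = { 'y' }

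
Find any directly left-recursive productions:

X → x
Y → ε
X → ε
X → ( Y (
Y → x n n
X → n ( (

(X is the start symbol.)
No direct left recursion

Direct left recursion occurs when N → N α for some non-terminal N (the right-hand side begins with the left-hand side itself).

X → x: starts with x
Y → ε: starts with ε
X → ε: starts with ε
X → ( Y (: starts with '('
Y → x n n: starts with x
X → n ( (: starts with n

No direct left recursion found.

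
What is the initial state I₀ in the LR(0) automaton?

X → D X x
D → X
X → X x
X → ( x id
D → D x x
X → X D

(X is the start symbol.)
{ [D → . D x x], [D → . X], [X → . ( x id], [X → . D X x], [X → . X D], [X → . X x], [X' → . X] }

First, augment the grammar with X' → X
I₀ = CLOSURE({ [X' → . X] }):
  [X' → . X] has the dot before X: add [X → . D X x], [X → . X x], [X → . ( x id], [X → . X D]
  [X → . D X x] has the dot before D: add [D → . X], [D → . D x x]
No further items can be added.

I₀ = { [D → . D x x], [D → . X], [X → . ( x id], [X → . D X x], [X → . X D], [X → . X x], [X' → . X] }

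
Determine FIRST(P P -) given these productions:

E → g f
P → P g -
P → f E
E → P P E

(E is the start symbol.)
FIRST sets of the non-terminals involved (from the grammar, by fixed-point iteration):
  FIRST(P) = { 'f' }

To compute FIRST(P P -), process the symbols left to right:
Symbol P is a non-terminal. Add FIRST(P) \ {ε} = { 'f' }
P is not nullable (ε ∉ FIRST(P)), so stop here.
FIRST(P P -) = { 'f' }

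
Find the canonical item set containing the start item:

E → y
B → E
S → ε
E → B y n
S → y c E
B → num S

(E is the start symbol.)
First, augment the grammar with E' → E
I₀ = CLOSURE({ [E' → . E] }):
  [E' → . E] has the dot before E: add [E → . y], [E → . B y n]
  [E → . B y n] has the dot before B: add [B → . E], [B → . num S]
No further items can be added.

I₀ = { [B → . E], [B → . num S], [E → . B y n], [E → . y], [E' → . E] }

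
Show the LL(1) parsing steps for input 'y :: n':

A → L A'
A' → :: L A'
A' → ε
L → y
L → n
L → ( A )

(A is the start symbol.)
LL(1) parsing maintains a stack (initially the start symbol over $) and the input. At each step: if the stack top is a terminal, match it against the current input token; if it is a non-terminal N, replace it with the RHS of M[N, lookahead] (the unique production whose predict set contains the lookahead).

Stack is shown with the top on the left.

Stack      Input     Action
---------------------------
A $        y :: n $  output A → L A'
L A' $     y :: n $  output L → y
y A' $     y :: n $  match 'y'
A' $       :: n $    output A' → :: L A'
:: L A' $  :: n $    match '::'
L A' $     n $       output L → n
n A' $     n $       match 'n'
A' $       $         output A' → ε
$          $         accept

The string is accepted.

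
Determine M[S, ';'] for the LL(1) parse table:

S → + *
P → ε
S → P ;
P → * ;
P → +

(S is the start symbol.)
To find M[S, ';'], we find productions for S where ';' is in the predict set (PREDICT(N → α) = (FIRST(α) \ {ε}) ∪ (FOLLOW(N) if α ⇒* ε)).

Relevant sets:
  FIRST(P) = { '*', '+', ε }

S → + *: PREDICT = { '+' }
S → P ;: PREDICT = { '*', '+', ';' }
  ';' is in predict set, so this production goes in M[S, ';']

M[S, ';'] = S → P ;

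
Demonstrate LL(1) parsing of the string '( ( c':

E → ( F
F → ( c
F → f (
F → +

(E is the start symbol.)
Stack is shown with the top on the left.

Stack  Input    Action
----------------------
E $    ( ( c $  output E → ( F
( F $  ( ( c $  match '('
F $    ( c $    output F → ( c
( c $  ( c $    match '('
c $    c $      match 'c'
$      $        accept

The string is accepted.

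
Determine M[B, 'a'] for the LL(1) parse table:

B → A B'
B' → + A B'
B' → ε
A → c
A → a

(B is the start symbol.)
To find M[B, 'a'], we find productions for B where 'a' is in the predict set (PREDICT(N → α) = (FIRST(α) \ {ε}) ∪ (FOLLOW(N) if α ⇒* ε)).

Relevant sets:
  FIRST(A) = { 'a', 'c' }

B → A B': PREDICT = { 'a', 'c' }
  'a' is in predict set, so this production goes in M[B, 'a']

M[B, 'a'] = B → A B'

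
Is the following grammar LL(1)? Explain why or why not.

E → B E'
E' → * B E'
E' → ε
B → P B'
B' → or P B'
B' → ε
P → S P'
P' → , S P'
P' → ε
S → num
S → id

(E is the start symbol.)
Yes, the grammar is LL(1).

A grammar is LL(1) if for each non-terminal N with multiple productions, the predict sets of those productions are pairwise disjoint, where PREDICT(N → α) = (FIRST(α) \ {ε}) ∪ (FOLLOW(N) if α ⇒* ε).

Relevant sets:
  FOLLOW(E') = { $ }
  FOLLOW(B') = { $, '*' }
  FOLLOW(P') = { $, '*', 'or' }

For E':
  PREDICT(E' → '*' B E') = { '*' }
  PREDICT(E' → ε) = { $ }
For B':
  PREDICT(B' → or P B') = { 'or' }
  PREDICT(B' → ε) = { $, '*' }
For P':
  PREDICT(P' → ',' S P') = { ',' }
  PREDICT(P' → ε) = { $, '*', 'or' }
For S:
  PREDICT(S → num) = { 'num' }
  PREDICT(S → id) = { 'id' }
E, B, P have a single production, so nothing to check there.

All predict sets are disjoint. The grammar IS LL(1).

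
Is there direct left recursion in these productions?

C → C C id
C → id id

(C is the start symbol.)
Yes, C is left-recursive

C → C C id: LEFT RECURSIVE (starts with C)
C → id id: starts with id

The grammar has direct left recursion on: C.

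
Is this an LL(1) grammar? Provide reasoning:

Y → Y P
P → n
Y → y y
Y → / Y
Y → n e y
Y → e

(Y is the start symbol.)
No. Predict set conflict for Y: { 'y' }

A grammar is LL(1) if for each non-terminal N with multiple productions, the predict sets of those productions are pairwise disjoint, where PREDICT(N → α) = (FIRST(α) \ {ε}) ∪ (FOLLOW(N) if α ⇒* ε).

Relevant sets:
  FIRST(Y) = { '/', 'e', 'n', 'y' }

For Y:
  PREDICT(Y → Y P) = { '/', 'e', 'n', 'y' }
  PREDICT(Y → y y) = { 'y' }
  PREDICT(Y → '/' Y) = { '/' }
  PREDICT(Y → n e y) = { 'n' }
  PREDICT(Y → e) = { 'e' }
P has a single production, so nothing to check there.

Conflict found: Predict set conflict for Y: { 'y' }
The grammar is NOT LL(1).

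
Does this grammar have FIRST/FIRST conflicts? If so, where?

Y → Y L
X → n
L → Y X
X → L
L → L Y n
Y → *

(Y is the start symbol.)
A FIRST/FIRST conflict occurs when two productions N → α and N → β for the same non-terminal have FIRST(α) ∩ FIRST(β) ≠ ∅ (with ε ∈ FIRST of a nullable right-hand side, so two nullable alternatives also conflict).

FIRST sets of the non-terminals at (or reachable through a nullable prefix from) the front of some alternative:
  FIRST(Y) = { '*' }
  FIRST(L) = { '*' }

Productions for Y:
  Y → Y L: FIRST = { '*' }
  Y → *: FIRST = { '*' }
Productions for X:
  X → n: FIRST = { 'n' }
  X → L: FIRST = { '*' }
Productions for L:
  L → Y X: FIRST = { '*' }
  L → L Y n: FIRST = { '*' }

Conflict for Y: Y → Y L and Y → *
  Overlap: { '*' }
Conflict for L: L → Y X and L → L Y n
  Overlap: { '*' }

Answer: Yes. Y → Y L / Y → '*' on { '*' }; L → Y X / L → L Y n on { '*' }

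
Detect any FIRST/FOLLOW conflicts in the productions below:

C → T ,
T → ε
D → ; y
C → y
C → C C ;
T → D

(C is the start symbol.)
A FIRST/FOLLOW conflict occurs when a non-terminal N has a nullable alternative N → β (β ⇒* ε) and another alternative N → α with FIRST(α) ∩ FOLLOW(N) ≠ ∅: on such a lookahead the parser cannot decide between expanding α and letting N vanish via β.

Nullable non-terminals: T.
FIRST sets used below: FIRST(D) = { ';' }

T: nullable alternative(s) T → ε; FOLLOW(T) = { ',' }
  T → ε: FIRST \ {ε} = { } — this is the only nullable alternative, skip
  T → D: FIRST \ {ε} = { ';' } — disjoint from FOLLOW(T)

C, D have no nullable alternative, so no FIRST/FOLLOW check is needed there.

No FIRST/FOLLOW conflicts found.

Answer: No FIRST/FOLLOW conflicts.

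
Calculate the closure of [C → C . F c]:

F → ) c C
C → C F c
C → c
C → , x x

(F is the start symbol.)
To compute CLOSURE, for each item [A → α.Bβ] where B is a non-terminal, add [B → .γ] for all productions B → γ; repeat for the newly added items until nothing changes.

Start with: [C → C . F c]
  [C → C . F c] has the dot before F: add [F → . ) c C]
No further items can be added.

CLOSURE = { [C → C . F c], [F → . ) c C] }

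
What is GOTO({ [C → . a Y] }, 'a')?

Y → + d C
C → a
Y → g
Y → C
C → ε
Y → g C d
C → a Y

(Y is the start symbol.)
GOTO(I, 'a') = CLOSURE({ [A → αX.β] : [A → α.Xβ] ∈ I, X = 'a' })

Items with dot before 'a', with the dot advanced:
  [C → . a Y] → [C → a . Y]
Closure of the advanced items:
  [C → a . Y] has the dot before Y: add [Y → . + d C], [Y → . g], [Y → . C], [Y → . g C d]
  [Y → . C] has the dot before C: add [C → . a], [C → .], [C → . a Y]

GOTO = { [C → . a Y], [C → . a], [C → .], [C → a . Y], [Y → . + d C], [Y → . C], [Y → . g C d], [Y → . g] }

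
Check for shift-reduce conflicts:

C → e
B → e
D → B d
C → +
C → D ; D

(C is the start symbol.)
No shift-reduce conflicts

Augment with C' → C and build the canonical LR(0) collection (I0 = CLOSURE({[C' → . C]}), then GOTO on every symbol after a dot until no new states appear). It has 10 states:
  I0: { [B → . e], [C → . +], [C → . D ; D], [C → . e], [C' → . C], [D → . B d] }  — shift
  I1: { [C → + .] }  — reduce
  I2: { [D → B . d] }  — shift
  I3: { [C' → C .] }  — accept
  I4: { [C → D . ; D] }  — shift
  I5: { [B → e .], [C → e .] }  — 2 reduces
  I6: { [B → . e], [C → D ; . D], [D → . B d] }  — shift
  I7: { [C → D ; D .] }  — reduce
  I8: { [B → e .] }  — reduce
  I9: { [D → B d .] }  — reduce

No state contains both a complete item and a shift item.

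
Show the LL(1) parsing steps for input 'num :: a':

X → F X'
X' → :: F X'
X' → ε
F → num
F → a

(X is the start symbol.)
LL(1) parsing maintains a stack (initially the start symbol over $) and the input. At each step: if the stack top is a terminal, match it against the current input token; if it is a non-terminal N, replace it with the RHS of M[N, lookahead] (the unique production whose predict set contains the lookahead).

Stack is shown with the top on the left.

Stack      Input       Action
-----------------------------
X $        num :: a $  output X → F X'
F X' $     num :: a $  output F → num
num X' $   num :: a $  match 'num'
X' $       :: a $      output X' → :: F X'
:: F X' $  :: a $      match '::'
F X' $     a $         output F → a
a X' $     a $         match 'a'
X' $       $           output X' → ε
$          $           accept

The string is accepted.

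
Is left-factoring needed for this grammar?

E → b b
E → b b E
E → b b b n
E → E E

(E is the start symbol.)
Yes, E has productions with common prefix 'b b'

Left-factoring is needed when two productions for the same non-terminal
share a common prefix on the right-hand side.

Productions for E:
  E → b b
  E → b b E
  E → b b b n
  E → E E

Found common prefix 'b b' in productions for E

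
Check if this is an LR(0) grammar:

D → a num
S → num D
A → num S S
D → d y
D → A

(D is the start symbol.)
A grammar is LR(0) if no state in the canonical LR(0) collection has:
  - both a shift item (dot before a terminal) and a complete item (shift-reduce conflict), or
  - two or more complete items (reduce-reduce conflict; the accept item [D' → D .] counts as a complete item here).

Augment with D' → D and build the canonical LR(0) collection (I0 = CLOSURE({[D' → . D]}), then GOTO on every symbol after a dot until no new states appear). It has 12 states:
  I0: { [A → . num S S], [D → . A], [D → . a num], [D → . d y], [D' → . D] }  — shift
  I1: { [D → A .] }  — reduce
  I2: { [D' → D .] }  — accept
  I3: { [D → a . num] }  — shift
  I4: { [D → d . y] }  — shift
  I5: { [A → num . S S], [S → . num D] }  — shift
  I6: { [A → num S . S], [S → . num D] }  — shift
  I7: { [A → . num S S], [D → . A], [D → . a num], [D → . d y], [S → num . D] }  — shift
  I8: { [S → num D .] }  — reduce
  I9: { [A → num S S .] }  — reduce
  I10: { [D → d y .] }  — reduce
  I11: { [D → a num .] }  — reduce

Every state is either a pure shift/goto state or contains exactly one complete item and nothing to shift — no conflicts. The grammar is LR(0).

Answer: Yes, the grammar is LR(0)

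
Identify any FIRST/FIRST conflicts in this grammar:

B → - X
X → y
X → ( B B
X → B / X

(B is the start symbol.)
FIRST sets of the non-terminals at (or reachable through a nullable prefix from) the front of some alternative:
  FIRST(B) = { '-' }

Productions for X:
  X → y: FIRST = { 'y' }
  X → ( B B: FIRST = { '(' }
  X → B / X: FIRST = { '-' }
B has only one production, so no FIRST/FIRST conflict is possible there.

All alternatives of each non-terminal have pairwise disjoint FIRST sets.

Answer: No FIRST/FIRST conflicts.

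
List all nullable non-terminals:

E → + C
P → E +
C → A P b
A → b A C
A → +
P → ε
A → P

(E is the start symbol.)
{ 'A', 'P' }

ε-productions: P → ε
So P is immediately nullable.
A → P: every symbol on the right is nullable, so A is nullable too.
No further non-terminal can be added: every production for the remaining non-terminals contains a terminal or a non-nullable non-terminal.
Nullable = { 'A', 'P' }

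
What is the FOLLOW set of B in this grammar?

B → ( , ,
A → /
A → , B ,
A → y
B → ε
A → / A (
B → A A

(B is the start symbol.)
{ $, ',' }

To compute FOLLOW(B), find every occurrence of B on a right-hand side N → α B β: add FIRST(β) \ {ε}, and if β is empty or nullable also add FOLLOW(N). Iterate to a fixed point.

B is the start symbol, so $ ∈ FOLLOW(B).
In A → , B ,: B is followed by ',', add FIRST(',') \ {ε} = { ',' }

Taking the union: FOLLOW(B) = { $, ',' }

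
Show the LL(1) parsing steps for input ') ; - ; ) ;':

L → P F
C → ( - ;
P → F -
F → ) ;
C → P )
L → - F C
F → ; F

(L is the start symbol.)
LL(1) parsing maintains a stack (initially the start symbol over $) and the input. At each step: if the stack top is a terminal, match it against the current input token; if it is a non-terminal N, replace it with the RHS of M[N, lookahead] (the unique production whose predict set contains the lookahead).

Stack is shown with the top on the left.

Stack      Input          Action
--------------------------------
L $        ) ; - ; ) ; $  output L → P F
P F $      ) ; - ; ) ; $  output P → F -
F - F $    ) ; - ; ) ; $  output F → ) ;
) ; - F $  ) ; - ; ) ; $  match ')'
; - F $    ; - ; ) ; $    match ';'
- F $      - ; ) ; $      match '-'
F $        ; ) ; $        output F → ; F
; F $      ; ) ; $        match ';'
F $        ) ; $          output F → ) ;
) ; $      ) ; $          match ')'
; $        ; $            match ';'
$          $              accept

The string is accepted.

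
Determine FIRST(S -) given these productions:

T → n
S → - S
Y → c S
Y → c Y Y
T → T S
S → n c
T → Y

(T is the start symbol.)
FIRST sets of the non-terminals involved (from the grammar, by fixed-point iteration):
  FIRST(S) = { '-', 'n' }

To compute FIRST(S -), process the symbols left to right:
Symbol S is a non-terminal. Add FIRST(S) \ {ε} = { '-', 'n' }
S is not nullable (ε ∉ FIRST(S)), so stop here.
FIRST(S -) = { '-', 'n' }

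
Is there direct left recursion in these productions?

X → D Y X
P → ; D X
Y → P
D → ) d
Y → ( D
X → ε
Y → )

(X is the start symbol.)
No direct left recursion

Direct left recursion occurs when N → N α for some non-terminal N (the right-hand side begins with the left-hand side itself).

X → D Y X: starts with D
P → ; D X: starts with ';'
Y → P: starts with P
D → ) d: starts with ')'
Y → ( D: starts with '('
X → ε: starts with ε
Y → ): starts with ')'

No direct left recursion found.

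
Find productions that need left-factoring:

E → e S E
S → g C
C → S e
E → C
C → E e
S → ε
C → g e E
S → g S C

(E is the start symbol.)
Left-factoring is needed when two productions for the same non-terminal
share a common prefix on the right-hand side.

Productions for E:
  E → e S E
  E → C
Productions for S:
  S → g C
  S → ε
  S → g S C
Productions for C:
  C → S e
  C → E e
  C → g e E

Found common prefix 'g' in productions for S

Answer: Yes, S has productions with common prefix 'g'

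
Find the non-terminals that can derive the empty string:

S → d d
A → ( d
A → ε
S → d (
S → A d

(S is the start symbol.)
{ 'A' }

ε-productions: A → ε
So A is immediately nullable.
No further non-terminal can be added: every production for the remaining non-terminals contains a terminal or a non-nullable non-terminal.
Nullable = { 'A' }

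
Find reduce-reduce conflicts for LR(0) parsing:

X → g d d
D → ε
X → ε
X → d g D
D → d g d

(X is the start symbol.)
Augment with X' → X and build the canonical LR(0) collection (I0 = CLOSURE({[X' → . X]}), then GOTO on every symbol after a dot until no new states appear). It has 11 states:
  I0: { [X → . d g D], [X → . g d d], [X → .], [X' → . X] }  — shift, reduce
  I1: { [X' → X .] }  — accept
  I2: { [X → d . g D] }  — shift
  I3: { [X → g . d d] }  — shift
  I4: { [X → g d . d] }  — shift
  I5: { [X → g d d .] }  — reduce
  I6: { [D → . d g d], [D → .], [X → d g . D] }  — shift, reduce
  I7: { [X → d g D .] }  — reduce
  I8: { [D → d . g d] }  — shift
  I9: { [D → d g . d] }  — shift
  I10: { [D → d g d .] }  — reduce

No state contains more than one complete item.

Answer: No reduce-reduce conflicts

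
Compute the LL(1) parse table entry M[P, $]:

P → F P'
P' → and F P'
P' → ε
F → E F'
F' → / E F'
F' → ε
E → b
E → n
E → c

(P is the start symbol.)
Empty (error entry)

To find M[P, $], we find productions for P where $ is in the predict set (PREDICT(N → α) = (FIRST(α) \ {ε}) ∪ (FOLLOW(N) if α ⇒* ε)).

Relevant sets:
  FIRST(F) = { 'b', 'c', 'n' }

P → F P': PREDICT = { 'b', 'c', 'n' }

M[P, $] is empty (no production applies)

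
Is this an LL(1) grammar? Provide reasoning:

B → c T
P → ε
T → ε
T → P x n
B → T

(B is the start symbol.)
Relevant sets:
  FIRST(T) = { 'x', ε }
  FIRST(P) = { ε }
  FOLLOW(B) = { $ }
  FOLLOW(T) = { $ }

For B:
  PREDICT(B → c T) = { 'c' }
  PREDICT(B → T) = { $, 'x' }
For T:
  PREDICT(T → ε) = { $ }
  PREDICT(T → P x n) = { 'x' }
P has a single production, so nothing to check there.

All predict sets are disjoint. The grammar IS LL(1).

Answer: Yes, the grammar is LL(1).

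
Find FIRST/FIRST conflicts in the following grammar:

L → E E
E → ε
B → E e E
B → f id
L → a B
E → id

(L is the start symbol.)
A FIRST/FIRST conflict occurs when two productions N → α and N → β for the same non-terminal have FIRST(α) ∩ FIRST(β) ≠ ∅ (with ε ∈ FIRST of a nullable right-hand side, so two nullable alternatives also conflict).

FIRST sets of the non-terminals at (or reachable through a nullable prefix from) the front of some alternative:
  FIRST(E) = { 'id', ε }

Productions for L:
  L → E E: FIRST = { 'id', ε }
  L → a B: FIRST = { 'a' }
Productions for E:
  E → ε: FIRST = { ε }
  E → id: FIRST = { 'id' }
Productions for B:
  B → E e E: FIRST = { 'e', 'id' }
  B → f id: FIRST = { 'f' }

All alternatives of each non-terminal have pairwise disjoint FIRST sets.

Answer: No FIRST/FIRST conflicts.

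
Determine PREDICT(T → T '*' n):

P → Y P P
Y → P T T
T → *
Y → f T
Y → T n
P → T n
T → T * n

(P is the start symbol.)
PREDICT(T → T '*' n) = (FIRST(RHS) \ {ε}) ∪ (FOLLOW(T) if ε ∈ FIRST(RHS), i.e. RHS ⇒* ε)
FIRST(T) = { '*' }
FIRST(T '*' n) = { '*' }
ε ∉ FIRST(T '*' n), so FOLLOW(T) is not added.
PREDICT(T → T '*' n) = { '*' }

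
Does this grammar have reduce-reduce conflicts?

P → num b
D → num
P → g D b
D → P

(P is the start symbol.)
No reduce-reduce conflicts

A reduce-reduce conflict occurs when an LR(0) state has two complete items [A → α .] and [B → β .] — both call for a reduction, and with no lookahead the parser cannot choose between them.

Augment with P' → P and build the canonical LR(0) collection (I0 = CLOSURE({[P' → . P]}), then GOTO on every symbol after a dot until no new states appear). It has 9 states:
  I0: { [P → . g D b], [P → . num b], [P' → . P] }  — shift
  I1: { [P' → P .] }  — accept
  I2: { [D → . P], [D → . num], [P → . g D b], [P → . num b], [P → g . D b] }  — shift
  I3: { [P → num . b] }  — shift
  I4: { [P → num b .] }  — reduce
  I5: { [P → g D . b] }  — shift
  I6: { [D → P .] }  — reduce
  I7: { [D → num .], [P → num . b] }  — shift, reduce
  I8: { [P → g D b .] }  — reduce

No state contains more than one complete item.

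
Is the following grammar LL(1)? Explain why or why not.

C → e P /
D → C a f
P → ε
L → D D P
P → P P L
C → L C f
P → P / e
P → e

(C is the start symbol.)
A grammar is LL(1) if for each non-terminal N with multiple productions, the predict sets of those productions are pairwise disjoint, where PREDICT(N → α) = (FIRST(α) \ {ε}) ∪ (FOLLOW(N) if α ⇒* ε).

Relevant sets:
  FIRST(L) = { 'e' }
  FIRST(P) = { '/', 'e', ε }
  FOLLOW(P) = { '/', 'e' }

For C:
  PREDICT(C → e P '/') = { 'e' }
  PREDICT(C → L C f) = { 'e' }
For P:
  PREDICT(P → ε) = { '/', 'e' }
  PREDICT(P → P P L) = { '/', 'e' }
  PREDICT(P → P '/' e) = { '/', 'e' }
  PREDICT(P → e) = { 'e' }
D, L have a single production, so nothing to check there.

Conflict found: Predict set conflict for C: { 'e' }
The grammar is NOT LL(1).

Answer: No. Predict set conflict for C: { 'e' }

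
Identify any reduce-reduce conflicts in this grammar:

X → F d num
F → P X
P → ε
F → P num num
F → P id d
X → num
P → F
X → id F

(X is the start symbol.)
Augment with X' → X and build the canonical LR(0) collection (I0 = CLOSURE({[X' → . X]}), then GOTO on every symbol after a dot until no new states appear). It has 14 states:
  I0: { [F → . P X], [F → . P id d], [F → . P num num], [P → . F], [P → .], [X → . F d num], [X → . id F], [X → . num], [X' → . X] }  — shift, reduce
  I1: { [P → F .], [X → F . d num] }  — shift, reduce
  I2: { [F → . P X], [F → . P id d], [F → . P num num], [F → P . X], [F → P . id d], [F → P . num num], [P → . F], [P → .], [X → . F d num], [X → . id F], [X → . num] }  — shift, reduce
  I3: { [X' → X .] }  — accept
  I4: { [F → . P X], [F → . P id d], [F → . P num num], [P → . F], [P → .], [X → id . F] }  — reduce
  I5: { [X → num .] }  — reduce
  I6: { [P → F .], [X → id F .] }  — 2 reduces
  I7: { [F → P X .] }  — reduce
  I8: { [F → . P X], [F → . P id d], [F → . P num num], [F → P id . d], [P → . F], [P → .], [X → id . F] }  — shift, reduce
  I9: { [F → P num . num], [X → num .] }  — shift, reduce
  I10: { [F → P num num .] }  — reduce
  I11: { [F → P id d .] }  — reduce
  I12: { [X → F d . num] }  — shift
  I13: { [X → F d num .] }  — reduce

I6 contains complete items [P → F .], [X → id F .] — reduce-reduce conflict.

Answer: Yes — I6: [P → F .] vs [X → id F .]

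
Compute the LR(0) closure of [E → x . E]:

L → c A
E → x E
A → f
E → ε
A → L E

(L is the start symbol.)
To compute CLOSURE, for each item [A → α.Bβ] where B is a non-terminal, add [B → .γ] for all productions B → γ; repeat for the newly added items until nothing changes.

Start with: [E → x . E]
  [E → x . E] has the dot before E: add [E → . x E], [E → .]
No further items can be added.

CLOSURE = { [E → . x E], [E → .], [E → x . E] }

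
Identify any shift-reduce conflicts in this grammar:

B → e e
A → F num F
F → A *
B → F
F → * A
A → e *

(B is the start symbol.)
A shift-reduce conflict occurs when an LR(0) state has both:
  - a complete (reduce) item [A → α .] (dot at the end), and
  - a shift item [B → β . c γ] (dot before a terminal).

Augment with B' → B and build the canonical LR(0) collection (I0 = CLOSURE({[B' → . B]}), then GOTO on every symbol after a dot until no new states appear). It has 14 states:
  I0: { [A → . F num F], [A → . e *], [B → . F], [B → . e e], [B' → . B], [F → . * A], [F → . A *] }  — shift
  I1: { [A → . F num F], [A → . e *], [F → * . A], [F → . * A], [F → . A *] }  — shift
  I2: { [F → A . *] }  — shift
  I3: { [B' → B .] }  — accept
  I4: { [A → F . num F], [B → F .] }  — shift, reduce
  I5: { [A → e . *], [B → e . e] }  — shift
  I6: { [A → e * .] }  — reduce
  I7: { [B → e e .] }  — reduce
  I8: { [A → . F num F], [A → . e *], [A → F num . F], [F → . * A], [F → . A *] }  — shift
  I9: { [A → F . num F], [A → F num F .] }  — shift, reduce
  I10: { [A → e . *] }  — shift
  I11: { [F → A * .] }  — reduce
  I12: { [F → * A .], [F → A . *] }  — shift, reduce
  I13: { [A → F . num F] }  — shift

I4 contains reduce item [B → F .] and shift item [A → F . num F] — shift-reduce conflict.
I9 contains reduce item [A → F num F .] and shift item [A → F . num F] — shift-reduce conflict.
I12 contains reduce item [F → * A .] and shift item [F → A . *] — shift-reduce conflict.

Answer: Yes — I4: [B → F .] vs [A → F . num F]; I9: [A → F num F .] vs [A → F . num F]; I12: [F → * A .] vs [F → A . *]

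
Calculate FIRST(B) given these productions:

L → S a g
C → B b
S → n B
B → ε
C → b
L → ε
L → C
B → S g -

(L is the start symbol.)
To compute FIRST(B), examine every production with B on the left-hand side, reading each right-hand side left to right until a non-nullable symbol is reached.

FIRST sets of the other non-terminals involved (by the same procedure, iterated to a fixed point):
  FIRST(S) = { 'n' }

From B → ε:
  - ε-production, so ε ∈ FIRST(B)
From B → S g -:
  - S is a non-terminal: add FIRST(S) \ {ε} = { 'n' }
    S is not nullable, so stop

Collecting: FIRST(B) = { 'n', ε }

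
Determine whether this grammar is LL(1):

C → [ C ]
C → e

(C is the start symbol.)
Yes, the grammar is LL(1).

A grammar is LL(1) if for each non-terminal N with multiple productions, the predict sets of those productions are pairwise disjoint, where PREDICT(N → α) = (FIRST(α) \ {ε}) ∪ (FOLLOW(N) if α ⇒* ε).

For C:
  PREDICT(C → '[' C ']') = { '[' }
  PREDICT(C → e) = { 'e' }

All predict sets are disjoint. The grammar IS LL(1).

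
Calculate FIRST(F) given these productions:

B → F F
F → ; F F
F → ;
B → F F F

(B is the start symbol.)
From F → ; F F:
  - ';' is a terminal: add ';' and stop
From F → ;:
  - ';' is a terminal: add ';' and stop

Collecting: FIRST(F) = { ';' }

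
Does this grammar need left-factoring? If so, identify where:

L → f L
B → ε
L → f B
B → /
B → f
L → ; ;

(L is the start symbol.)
Yes, L has productions with common prefix 'f'

Left-factoring is needed when two productions for the same non-terminal
share a common prefix on the right-hand side.

Productions for L:
  L → f L
  L → f B
  L → ; ;
Productions for B:
  B → ε
  B → /
  B → f

Found common prefix 'f' in productions for L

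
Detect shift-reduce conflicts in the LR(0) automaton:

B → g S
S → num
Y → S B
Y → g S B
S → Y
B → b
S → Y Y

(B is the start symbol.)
A shift-reduce conflict occurs when an LR(0) state has both:
  - a complete (reduce) item [A → α .] (dot at the end), and
  - a shift item [B → β . c γ] (dot before a terminal).

Augment with B' → B and build the canonical LR(0) collection (I0 = CLOSURE({[B' → . B]}), then GOTO on every symbol after a dot until no new states appear). It has 13 states:
  I0: { [B → . b], [B → . g S], [B' → . B] }  — shift
  I1: { [B' → B .] }  — accept
  I2: { [B → b .] }  — reduce
  I3: { [B → g . S], [S → . Y Y], [S → . Y], [S → . num], [Y → . S B], [Y → . g S B] }  — shift
  I4: { [B → . b], [B → . g S], [B → g S .], [Y → S . B] }  — shift, reduce
  I5: { [S → . Y Y], [S → . Y], [S → . num], [S → Y . Y], [S → Y .], [Y → . S B], [Y → . g S B] }  — shift, reduce
  I6: { [S → . Y Y], [S → . Y], [S → . num], [Y → . S B], [Y → . g S B], [Y → g . S B] }  — shift
  I7: { [S → num .] }  — reduce
  I8: { [B → . b], [B → . g S], [Y → S . B], [Y → g S . B] }  — shift
  I9: { [Y → S B .], [Y → g S B .] }  — 2 reduces
  I10: { [B → . b], [B → . g S], [Y → S . B] }  — shift
  I11: { [S → . Y Y], [S → . Y], [S → . num], [S → Y . Y], [S → Y .], [S → Y Y .], [Y → . S B], [Y → . g S B] }  — shift, 2 reduces
  I12: { [Y → S B .] }  — reduce

I4 contains reduce item [B → g S .] and shift items [B → . b], [B → . g S] — shift-reduce conflict.
I5 contains reduce item [S → Y .] and shift items [S → . num], [Y → . g S B] — shift-reduce conflict.
I11 contains reduce items [S → Y .], [S → Y Y .] and shift items [S → . num], [Y → . g S B] — shift-reduce conflict.

Answer: Yes — I4: [B → g S .] vs [B → . b]; I5: [S → Y .] vs [S → . num]; I11: [S → Y .] vs [S → . num]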